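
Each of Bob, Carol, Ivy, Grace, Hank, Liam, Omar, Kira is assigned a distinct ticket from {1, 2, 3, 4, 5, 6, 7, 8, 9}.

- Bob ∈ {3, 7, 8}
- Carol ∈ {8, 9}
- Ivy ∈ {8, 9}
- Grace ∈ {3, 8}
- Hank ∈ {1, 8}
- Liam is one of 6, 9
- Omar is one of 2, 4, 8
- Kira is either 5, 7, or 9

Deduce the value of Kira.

5

Carol and Ivy between them cover only {8, 9} — a naked pair. Remove those values from Bob, Grace, Hank, Liam, Omar, Kira.
Grace must be 3 (only option left). Remove 3 from Bob.
Hank has just one choice, so Hank = 1.
Liam must be 6 (only option left).
Bob must be 7 (only option left). Strike 7 from Kira.
So Kira = 5.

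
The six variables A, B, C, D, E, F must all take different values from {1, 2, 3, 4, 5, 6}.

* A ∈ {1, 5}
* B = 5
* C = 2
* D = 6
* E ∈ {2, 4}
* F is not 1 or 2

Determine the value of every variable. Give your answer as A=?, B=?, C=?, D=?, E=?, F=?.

B must be 5 (only option left). Eliminate 5 elsewhere: A, F.
That leaves C = 2. Remove 2 from E.
D has just one choice, so D = 6. Remove 6 from F.
E has just one choice, so E = 4. Eliminate 4 elsewhere: F.
That leaves F = 3.
A must be 1 (only option left).

A=1, B=5, C=2, D=6, E=4, F=3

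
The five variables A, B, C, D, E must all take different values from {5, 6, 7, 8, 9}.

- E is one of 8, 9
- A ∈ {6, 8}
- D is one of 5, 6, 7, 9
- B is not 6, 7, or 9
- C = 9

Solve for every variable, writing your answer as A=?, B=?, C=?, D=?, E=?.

A=6, B=5, C=9, D=7, E=8

C has just one choice, so C = 9. Remove 9 from D, E.
That leaves E = 8. So A, B can't be 8.
A has just one choice, so A = 6. So D can't be 6.
B's domain is down to {5}, so B = 5. Remove 5 from D.
D must be 7 (only option left).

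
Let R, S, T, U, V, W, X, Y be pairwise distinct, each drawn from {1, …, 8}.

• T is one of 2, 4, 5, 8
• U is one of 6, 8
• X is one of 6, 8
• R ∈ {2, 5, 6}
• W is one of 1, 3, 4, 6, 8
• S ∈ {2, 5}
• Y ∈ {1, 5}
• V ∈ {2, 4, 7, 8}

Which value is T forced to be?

Among the 8 variables, 3 fits only W (and all 8 values in {1, 2, 3, 4, 5, 6, 7, 8} must be used), so W = 3.
The 7 still-open variables together cover exactly {1, 2, 4, 5, 6, 7, 8} — 7 values for 7 variables — and 1 appears only in Y's list, so Y = 1.
Among the 6 still-open variables, 7 fits only V (and all 6 values in {2, 4, 5, 6, 7, 8} must be used), so V = 7.
Among the 5 still-open variables, 4 fits only T (and all 5 values in {2, 4, 5, 6, 8} must be used), so T = 4.

4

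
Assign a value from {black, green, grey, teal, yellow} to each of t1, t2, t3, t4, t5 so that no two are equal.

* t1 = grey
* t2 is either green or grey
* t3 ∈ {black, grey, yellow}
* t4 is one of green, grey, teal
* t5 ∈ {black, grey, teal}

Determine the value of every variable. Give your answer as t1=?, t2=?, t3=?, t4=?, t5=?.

t1=grey, t2=green, t3=yellow, t4=teal, t5=black

t1 has just one choice, so t1 = grey. So t2, t3, t4, t5 can't be grey.
t2 must be green (only option left). Strike green from t4.
That leaves t4 = teal. Eliminate teal elsewhere: t5.
t5 must be black (only option left). Eliminate black elsewhere: t3.
t3 has just one choice, so t3 = yellow.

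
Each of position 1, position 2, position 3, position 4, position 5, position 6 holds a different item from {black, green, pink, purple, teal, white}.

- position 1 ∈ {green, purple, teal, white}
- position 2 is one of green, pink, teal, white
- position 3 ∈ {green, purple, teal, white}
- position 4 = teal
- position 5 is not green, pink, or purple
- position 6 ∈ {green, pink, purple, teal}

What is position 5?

black

position 4 must be teal (only option left). Strike teal from position 1, position 2, position 3, position 5, position 6.
The 5 still-open variables draw from only 5 values {black, green, pink, purple, white}, so each is used; only position 5 can be black, hence position 5 = black.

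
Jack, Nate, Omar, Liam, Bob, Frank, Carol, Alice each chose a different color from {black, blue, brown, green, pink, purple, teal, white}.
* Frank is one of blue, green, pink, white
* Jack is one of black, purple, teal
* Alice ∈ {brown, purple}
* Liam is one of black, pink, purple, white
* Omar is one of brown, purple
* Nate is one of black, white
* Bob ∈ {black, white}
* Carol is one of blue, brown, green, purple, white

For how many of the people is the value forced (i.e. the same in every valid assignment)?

Among the 8 variables, teal fits only Jack (and all 8 values in {black, blue, brown, green, pink, purple, teal, white} must be used), so Jack = teal.
Nate and Bob between them cover only {black, white} — a naked pair. Remove those values from Liam, Frank, Carol.
Omar and Alice between them cover only {brown, purple} — a naked pair. Remove those values from Liam, Carol.
Liam's domain is down to {pink}, so Liam = pink. Eliminate pink elsewhere: Frank.
Determined: Jack=teal, Liam=pink. The other people each still have more than one consistent value. That makes 2.

2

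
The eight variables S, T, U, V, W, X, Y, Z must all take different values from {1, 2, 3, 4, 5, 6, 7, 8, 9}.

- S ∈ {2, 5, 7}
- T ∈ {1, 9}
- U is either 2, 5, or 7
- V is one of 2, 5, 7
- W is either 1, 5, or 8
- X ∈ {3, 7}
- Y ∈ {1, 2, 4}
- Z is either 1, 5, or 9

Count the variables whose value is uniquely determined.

3

The 8 variables together cover exactly {1, 2, 3, 4, 5, 7, 8, 9} — 8 values for 8 variables — and 3 appears only in X's list, so X = 3.
The 7 still-open variables together cover exactly {1, 2, 4, 5, 7, 8, 9} — 7 values for 7 variables — and 4 appears only in Y's list, so Y = 4.
The 6 still-open variables draw from only 6 values {1, 2, 5, 7, 8, 9}, so each is used; only W can be 8, hence W = 8.
S, U, V between them cover only {2, 5, 7} — a naked triple. Remove those values from Z.
Determined: W=8, X=3, Y=4. The other variables each still have more than one consistent value. That makes 3.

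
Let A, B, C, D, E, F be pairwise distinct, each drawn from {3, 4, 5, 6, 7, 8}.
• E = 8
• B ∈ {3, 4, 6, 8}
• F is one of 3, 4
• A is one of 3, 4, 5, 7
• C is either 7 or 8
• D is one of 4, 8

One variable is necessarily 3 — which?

F

E's domain is down to {8}, so E = 8. Remove 8 from B, C, D.
That leaves C = 7. Strike 7 from A.
D's domain is down to {4}, so D = 4. So A, B, F can't be 4.
So 3 goes to F.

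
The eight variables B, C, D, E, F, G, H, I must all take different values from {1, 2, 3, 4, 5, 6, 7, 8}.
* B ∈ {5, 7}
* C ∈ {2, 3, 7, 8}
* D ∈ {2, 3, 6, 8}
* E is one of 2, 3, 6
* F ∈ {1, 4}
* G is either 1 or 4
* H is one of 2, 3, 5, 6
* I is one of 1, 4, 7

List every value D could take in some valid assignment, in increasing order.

2, 3, 6, 8

F and G share exactly the 2 values {1, 4}; by pigeonhole those values go to them, so strike 1, 4 from I.
I must be 7 (only option left). So B, C can't be 7.
That leaves B = 5. Strike 5 from H.
No further eliminations apply; D can still be any of 2, 3, 6, 8.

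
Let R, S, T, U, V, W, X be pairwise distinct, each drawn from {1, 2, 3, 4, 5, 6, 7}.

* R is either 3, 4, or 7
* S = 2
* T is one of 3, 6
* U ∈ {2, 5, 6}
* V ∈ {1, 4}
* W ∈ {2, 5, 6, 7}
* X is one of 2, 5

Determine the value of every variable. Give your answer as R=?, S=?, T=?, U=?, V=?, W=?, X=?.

R=4, S=2, T=3, U=6, V=1, W=7, X=5

S has just one choice, so S = 2. Strike 2 from U, W, X.
That leaves X = 5. So U, W can't be 5.
U's domain is down to {6}, so U = 6. Strike 6 from T, W.
That leaves W = 7. Remove 7 from R.
That leaves T = 3. Eliminate 3 elsewhere: R.
R's domain is down to {4}, so R = 4. So V can't be 4.
V must be 1 (only option left).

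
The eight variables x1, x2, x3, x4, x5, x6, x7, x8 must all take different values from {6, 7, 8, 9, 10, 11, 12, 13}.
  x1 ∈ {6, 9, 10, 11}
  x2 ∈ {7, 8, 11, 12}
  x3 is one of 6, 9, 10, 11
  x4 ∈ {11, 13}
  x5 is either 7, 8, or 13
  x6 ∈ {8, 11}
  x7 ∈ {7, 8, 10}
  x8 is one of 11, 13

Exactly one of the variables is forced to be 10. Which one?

x7

The 8 variables together cover exactly {6, 7, 8, 9, 10, 11, 12, 13} — 8 values for 8 variables — and 12 appears only in x2's list, so x2 = 12.
x4 and x8 between them cover only {11, 13} — a naked pair. Remove those values from x1, x3, x5, x6.
x6's domain is down to {8}, so x6 = 8. So x5, x7 can't be 8.
x5's domain is down to {7}, so x5 = 7. Eliminate 7 elsewhere: x7.
So 10 goes to x7.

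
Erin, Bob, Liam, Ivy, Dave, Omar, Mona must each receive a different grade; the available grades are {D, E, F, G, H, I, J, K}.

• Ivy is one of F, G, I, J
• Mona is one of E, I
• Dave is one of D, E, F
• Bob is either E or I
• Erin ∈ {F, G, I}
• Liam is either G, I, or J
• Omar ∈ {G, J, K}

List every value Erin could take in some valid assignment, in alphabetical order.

F, G

The 7 variables draw from only 7 values {D, E, F, G, I, J, K}, so each is used; only Dave can be D, hence Dave = D.
The 6 still-open variables draw from only 6 values {E, F, G, I, J, K}, so each is used; only Omar can be K, hence Omar = K.
Bob and Mona share exactly the 2 values {E, I}; by pigeonhole those values go to them, so strike E, I from Erin, Liam, Ivy.
No further eliminations apply; Erin can still be any of F, G.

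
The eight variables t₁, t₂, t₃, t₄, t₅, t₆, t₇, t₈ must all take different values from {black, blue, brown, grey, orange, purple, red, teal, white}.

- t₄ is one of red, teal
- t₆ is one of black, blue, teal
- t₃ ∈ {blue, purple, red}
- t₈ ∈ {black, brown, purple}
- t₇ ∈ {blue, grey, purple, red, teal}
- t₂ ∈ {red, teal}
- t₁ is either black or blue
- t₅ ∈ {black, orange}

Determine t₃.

purple

The 8 variables draw from only 8 values {black, blue, brown, grey, orange, purple, red, teal}, so each is used; only t₈ can be brown, hence t₈ = brown.
Among the 7 still-open variables, grey fits only t₇ (and all 7 values in {black, blue, grey, orange, purple, red, teal} must be used), so t₇ = grey.
Among the 6 still-open variables, orange fits only t₅ (and all 6 values in {black, blue, orange, purple, red, teal} must be used), so t₅ = orange.
The 5 still-open variables draw from only 5 values {black, blue, purple, red, teal}, so each is used; only t₃ can be purple, hence t₃ = purple.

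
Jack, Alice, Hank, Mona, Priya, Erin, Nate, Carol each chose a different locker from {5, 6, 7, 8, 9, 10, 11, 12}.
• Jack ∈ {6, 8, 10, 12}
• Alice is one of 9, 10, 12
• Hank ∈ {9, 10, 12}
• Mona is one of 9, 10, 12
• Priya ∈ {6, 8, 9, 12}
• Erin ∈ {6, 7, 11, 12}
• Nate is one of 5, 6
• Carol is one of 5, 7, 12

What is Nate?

5

The 8 variables draw from only 8 values {5, 6, 7, 8, 9, 10, 11, 12}, so each is used; only Erin can be 11, hence Erin = 11.
The 7 still-open variables together cover exactly {5, 6, 7, 8, 9, 10, 12} — 7 values for 7 variables — and 7 appears only in Carol's list, so Carol = 7.
The 6 still-open variables draw from only 6 values {5, 6, 8, 9, 10, 12}, so each is used; only Nate can be 5, hence Nate = 5.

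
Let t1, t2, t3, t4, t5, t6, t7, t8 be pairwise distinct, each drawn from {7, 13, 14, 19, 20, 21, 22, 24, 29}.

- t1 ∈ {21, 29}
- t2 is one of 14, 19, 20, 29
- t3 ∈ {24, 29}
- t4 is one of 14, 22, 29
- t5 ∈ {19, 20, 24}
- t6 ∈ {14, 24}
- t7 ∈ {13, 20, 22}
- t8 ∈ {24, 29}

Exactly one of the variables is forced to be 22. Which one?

The 8 variables draw from only 8 values {13, 14, 19, 20, 21, 22, 24, 29}, so each is used; only t7 can be 13, hence t7 = 13.
The 7 still-open variables together cover exactly {14, 19, 20, 21, 22, 24, 29} — 7 values for 7 variables — and 21 appears only in t1's list, so t1 = 21.
The 6 still-open variables draw from only 6 values {14, 19, 20, 22, 24, 29}, so each is used; only t4 can be 22, hence t4 = 22.

t4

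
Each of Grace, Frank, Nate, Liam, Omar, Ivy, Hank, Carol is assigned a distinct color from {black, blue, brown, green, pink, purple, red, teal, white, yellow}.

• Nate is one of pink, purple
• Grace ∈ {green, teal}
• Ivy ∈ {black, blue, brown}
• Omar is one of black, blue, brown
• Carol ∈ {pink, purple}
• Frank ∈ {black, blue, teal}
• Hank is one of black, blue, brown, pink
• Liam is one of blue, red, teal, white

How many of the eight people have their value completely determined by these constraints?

2

The 2 variables Nate and Carol are confined to {pink, purple}, which locks those values in; drop them from Hank.
The 3 variables Omar, Ivy, Hank are confined to {black, blue, brown}, which locks those values in; drop them from Frank, Liam.
Frank's domain is down to {teal}, so Frank = teal. Eliminate teal elsewhere: Grace, Liam.
That leaves Grace = green.
Determined: Grace=green, Frank=teal. The other people each still have more than one consistent value. That makes 2.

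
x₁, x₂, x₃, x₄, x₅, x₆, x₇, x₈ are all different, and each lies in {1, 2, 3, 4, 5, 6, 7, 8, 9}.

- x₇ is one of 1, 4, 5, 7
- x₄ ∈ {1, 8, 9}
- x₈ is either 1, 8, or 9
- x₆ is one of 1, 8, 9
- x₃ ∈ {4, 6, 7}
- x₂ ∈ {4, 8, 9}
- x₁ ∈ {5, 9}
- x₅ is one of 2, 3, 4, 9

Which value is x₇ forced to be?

7

x₄, x₆, x₈ between them cover only {1, 8, 9} — a naked triple. Remove those values from x₁, x₂, x₅, x₇.
x₁ must be 5 (only option left). Remove 5 from x₇.
x₂ has just one choice, so x₂ = 4. Eliminate 4 elsewhere: x₃, x₅, x₇.
So x₇ = 7.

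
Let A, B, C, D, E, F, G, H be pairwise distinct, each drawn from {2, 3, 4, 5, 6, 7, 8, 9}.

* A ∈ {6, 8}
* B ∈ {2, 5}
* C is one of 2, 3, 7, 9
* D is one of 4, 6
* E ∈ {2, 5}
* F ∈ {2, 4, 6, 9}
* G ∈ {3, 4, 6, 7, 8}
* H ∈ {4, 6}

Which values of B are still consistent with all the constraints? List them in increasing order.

B and E share exactly the 2 values {2, 5}; by pigeonhole those values go to them, so strike 2, 5 from C, F.
The 2 variables D and H are confined to {4, 6}, which locks those values in; drop them from A, F, G.
A has just one choice, so A = 8. So G can't be 8.
F's domain is down to {9}, so F = 9. Eliminate 9 elsewhere: C.
No further eliminations apply; B can still be any of 2, 5.

2, 5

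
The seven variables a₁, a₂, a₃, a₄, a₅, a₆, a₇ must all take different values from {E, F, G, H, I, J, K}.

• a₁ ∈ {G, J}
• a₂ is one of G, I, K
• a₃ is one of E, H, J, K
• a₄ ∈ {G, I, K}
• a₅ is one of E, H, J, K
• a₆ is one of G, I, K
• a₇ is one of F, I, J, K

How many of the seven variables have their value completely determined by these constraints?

2

Among the 7 variables, F fits only a₇ (and all 7 values in {E, F, G, H, I, J, K} must be used), so a₇ = F.
The 3 variables a₂, a₄, a₆ are confined to {G, I, K}, which locks those values in; drop them from a₁, a₃, a₅.
a₁ has just one choice, so a₁ = J. So a₃, a₅ can't be J.
Determined: a₁=J, a₇=F. The other variables each still have more than one consistent value. That makes 2.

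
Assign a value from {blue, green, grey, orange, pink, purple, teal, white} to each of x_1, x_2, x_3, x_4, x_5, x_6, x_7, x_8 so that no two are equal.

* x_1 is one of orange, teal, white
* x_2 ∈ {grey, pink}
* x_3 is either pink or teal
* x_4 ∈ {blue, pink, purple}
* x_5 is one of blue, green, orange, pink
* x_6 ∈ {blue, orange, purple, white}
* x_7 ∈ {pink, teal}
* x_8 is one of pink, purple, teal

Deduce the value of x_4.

blue

The 8 variables draw from only 8 values {blue, green, grey, orange, pink, purple, teal, white}, so each is used; only x_5 can be green, hence x_5 = green.
The 7 still-open variables together cover exactly {blue, grey, orange, pink, purple, teal, white} — 7 values for 7 variables — and grey appears only in x_2's list, so x_2 = grey.
The 2 variables x_3 and x_7 are confined to {pink, teal}, which locks those values in; drop them from x_1, x_4, x_8.
x_8 has just one choice, so x_8 = purple. So x_4, x_6 can't be purple.
So x_4 = blue.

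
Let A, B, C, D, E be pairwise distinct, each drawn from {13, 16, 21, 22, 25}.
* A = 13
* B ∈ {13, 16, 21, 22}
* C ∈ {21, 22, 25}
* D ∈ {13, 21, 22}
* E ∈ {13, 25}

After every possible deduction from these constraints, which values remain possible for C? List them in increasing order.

A has just one choice, so A = 13. Strike 13 from B, D, E.
That leaves E = 25. Eliminate 25 elsewhere: C.
Among the 3 still-open variables, 16 fits only B (and all 3 values in {16, 21, 22} must be used), so B = 16.
No further eliminations apply; C can still be any of 21, 22.

21, 22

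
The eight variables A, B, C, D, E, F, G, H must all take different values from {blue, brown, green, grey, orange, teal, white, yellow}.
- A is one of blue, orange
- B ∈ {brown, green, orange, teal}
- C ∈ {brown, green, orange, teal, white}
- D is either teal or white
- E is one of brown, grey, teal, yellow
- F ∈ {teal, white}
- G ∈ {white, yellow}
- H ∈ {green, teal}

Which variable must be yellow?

The 8 variables together cover exactly {blue, brown, green, grey, orange, teal, white, yellow} — 8 values for 8 variables — and blue appears only in A's list, so A = blue.
The 7 still-open variables together cover exactly {brown, green, grey, orange, teal, white, yellow} — 7 values for 7 variables — and grey appears only in E's list, so E = grey.
Among the 6 still-open variables, yellow fits only G (and all 6 values in {brown, green, orange, teal, white, yellow} must be used), so G = yellow.

G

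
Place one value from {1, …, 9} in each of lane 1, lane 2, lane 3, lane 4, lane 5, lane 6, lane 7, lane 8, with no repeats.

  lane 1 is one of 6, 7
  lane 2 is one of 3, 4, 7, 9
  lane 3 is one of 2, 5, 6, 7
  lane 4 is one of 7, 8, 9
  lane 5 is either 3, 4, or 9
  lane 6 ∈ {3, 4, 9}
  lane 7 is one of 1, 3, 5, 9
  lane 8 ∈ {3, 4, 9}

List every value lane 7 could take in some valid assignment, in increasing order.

lane 5, lane 6, lane 8 share exactly the 3 values {3, 4, 9}; by pigeonhole those values go to them, so strike 3, 4, 9 from lane 2, lane 4, lane 7.
That leaves lane 2 = 7. Strike 7 from lane 1, lane 3, lane 4.
lane 4 must be 8 (only option left).
lane 1 has just one choice, so lane 1 = 6. So lane 3 can't be 6.
No further eliminations apply; lane 7 can still be any of 1, 5.

1, 5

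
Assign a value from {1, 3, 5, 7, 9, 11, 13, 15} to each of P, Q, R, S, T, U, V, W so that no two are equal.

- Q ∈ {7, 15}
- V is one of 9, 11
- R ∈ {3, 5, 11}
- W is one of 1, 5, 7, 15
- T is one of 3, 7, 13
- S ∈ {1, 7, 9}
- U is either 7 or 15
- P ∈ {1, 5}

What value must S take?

The 8 variables together cover exactly {1, 3, 5, 7, 9, 11, 13, 15} — 8 values for 8 variables — and 13 appears only in T's list, so T = 13.
The 7 still-open variables draw from only 7 values {1, 3, 5, 7, 9, 11, 15}, so each is used; only R can be 3, hence R = 3.
The 6 still-open variables draw from only 6 values {1, 5, 7, 9, 11, 15}, so each is used; only V can be 11, hence V = 11.
The 5 still-open variables together cover exactly {1, 5, 7, 9, 15} — 5 values for 5 variables — and 9 appears only in S's list, so S = 9.

9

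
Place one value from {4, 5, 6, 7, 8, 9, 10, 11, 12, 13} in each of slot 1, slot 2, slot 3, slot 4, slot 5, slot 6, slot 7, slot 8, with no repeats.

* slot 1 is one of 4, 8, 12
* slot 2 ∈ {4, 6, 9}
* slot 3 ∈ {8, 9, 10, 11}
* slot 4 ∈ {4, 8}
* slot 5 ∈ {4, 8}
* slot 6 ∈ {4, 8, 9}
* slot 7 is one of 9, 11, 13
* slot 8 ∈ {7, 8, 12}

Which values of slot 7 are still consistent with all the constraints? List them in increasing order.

slot 4 and slot 5 share exactly the 2 values {4, 8}; by pigeonhole those values go to them, so strike 4, 8 from slot 1, slot 2, slot 3, slot 6, slot 8.
slot 1 must be 12 (only option left). Strike 12 from slot 8.
That leaves slot 6 = 9. Strike 9 from slot 2, slot 3, slot 7.
slot 8 has just one choice, so slot 8 = 7.
slot 2 has just one choice, so slot 2 = 6.
No further eliminations apply; slot 7 can still be any of 11, 13.

11, 13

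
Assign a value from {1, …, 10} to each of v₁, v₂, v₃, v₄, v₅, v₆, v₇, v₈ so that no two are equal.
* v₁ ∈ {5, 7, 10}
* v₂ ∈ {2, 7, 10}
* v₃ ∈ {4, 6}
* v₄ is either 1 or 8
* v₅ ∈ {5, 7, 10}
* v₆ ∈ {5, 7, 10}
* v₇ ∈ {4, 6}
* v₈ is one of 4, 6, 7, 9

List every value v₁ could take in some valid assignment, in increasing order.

5, 7, 10

v₃ and v₇ share exactly the 2 values {4, 6}; by pigeonhole those values go to them, so strike 4, 6 from v₈.
The 3 variables v₁, v₅, v₆ are confined to {5, 7, 10}, which locks those values in; drop them from v₂, v₈.
v₂ has just one choice, so v₂ = 2.
v₈ must be 9 (only option left).
No further eliminations apply; v₁ can still be any of 5, 7, 10.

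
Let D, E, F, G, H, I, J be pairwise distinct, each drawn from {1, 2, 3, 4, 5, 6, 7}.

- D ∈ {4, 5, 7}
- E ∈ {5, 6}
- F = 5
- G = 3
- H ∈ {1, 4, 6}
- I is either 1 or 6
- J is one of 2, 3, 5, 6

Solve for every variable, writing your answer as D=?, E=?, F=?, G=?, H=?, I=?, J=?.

D=7, E=6, F=5, G=3, H=4, I=1, J=2

F's domain is down to {5}, so F = 5. Eliminate 5 elsewhere: D, E, J.
G has just one choice, so G = 3. Eliminate 3 elsewhere: J.
E must be 6 (only option left). So H, I, J can't be 6.
That leaves I = 1. So H can't be 1.
That leaves J = 2.
H must be 4 (only option left). Strike 4 from D.
D's domain is down to {7}, so D = 7.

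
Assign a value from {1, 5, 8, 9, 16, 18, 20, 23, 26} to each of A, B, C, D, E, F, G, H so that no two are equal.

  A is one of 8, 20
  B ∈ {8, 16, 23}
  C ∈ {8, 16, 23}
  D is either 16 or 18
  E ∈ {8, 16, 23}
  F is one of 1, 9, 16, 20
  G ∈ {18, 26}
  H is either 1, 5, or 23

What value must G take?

B, C, E between them cover only {8, 16, 23} — a naked triple. Remove those values from A, D, F, H.
A must be 20 (only option left). Remove 20 from F.
That leaves D = 18. Remove 18 from G.
So G = 26.

26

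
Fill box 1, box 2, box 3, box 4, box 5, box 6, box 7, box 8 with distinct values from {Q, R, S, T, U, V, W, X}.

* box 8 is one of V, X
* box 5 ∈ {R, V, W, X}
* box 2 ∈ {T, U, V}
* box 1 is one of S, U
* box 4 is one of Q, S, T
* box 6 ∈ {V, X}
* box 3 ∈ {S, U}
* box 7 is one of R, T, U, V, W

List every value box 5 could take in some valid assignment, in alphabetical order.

The 8 variables draw from only 8 values {Q, R, S, T, U, V, W, X}, so each is used; only box 4 can be Q, hence box 4 = Q.
box 1 and box 3 between them cover only {S, U} — a naked pair. Remove those values from box 2, box 7.
box 6 and box 8 between them cover only {V, X} — a naked pair. Remove those values from box 2, box 5, box 7.
That leaves box 2 = T. So box 7 can't be T.
No further eliminations apply; box 5 can still be any of R, W.

R, W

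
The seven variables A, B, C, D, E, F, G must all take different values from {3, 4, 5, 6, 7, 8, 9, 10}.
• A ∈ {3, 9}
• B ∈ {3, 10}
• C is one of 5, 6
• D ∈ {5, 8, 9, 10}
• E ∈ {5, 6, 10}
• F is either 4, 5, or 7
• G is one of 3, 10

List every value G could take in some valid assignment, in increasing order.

3, 10

B and G between them cover only {3, 10} — a naked pair. Remove those values from A, D, E.
A must be 9 (only option left). Strike 9 from D.
The 2 variables C and E are confined to {5, 6}, which locks those values in; drop them from D, F.
D has just one choice, so D = 8.
No further eliminations apply; G can still be any of 3, 10.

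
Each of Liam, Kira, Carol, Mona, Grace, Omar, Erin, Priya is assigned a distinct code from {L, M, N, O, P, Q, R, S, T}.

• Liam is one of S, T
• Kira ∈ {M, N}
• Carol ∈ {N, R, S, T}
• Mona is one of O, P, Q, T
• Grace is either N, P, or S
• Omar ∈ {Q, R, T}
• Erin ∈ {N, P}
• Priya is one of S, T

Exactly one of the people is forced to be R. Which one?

Carol

The 8 variables draw from only 8 values {M, N, O, P, Q, R, S, T}, so each is used; only Kira can be M, hence Kira = M.
Among the 7 still-open variables, O fits only Mona (and all 7 values in {N, O, P, Q, R, S, T} must be used), so Mona = O.
The 6 still-open variables together cover exactly {N, P, Q, R, S, T} — 6 values for 6 variables — and Q appears only in Omar's list, so Omar = Q.
Among the 5 still-open variables, R fits only Carol (and all 5 values in {N, P, R, S, T} must be used), so Carol = R.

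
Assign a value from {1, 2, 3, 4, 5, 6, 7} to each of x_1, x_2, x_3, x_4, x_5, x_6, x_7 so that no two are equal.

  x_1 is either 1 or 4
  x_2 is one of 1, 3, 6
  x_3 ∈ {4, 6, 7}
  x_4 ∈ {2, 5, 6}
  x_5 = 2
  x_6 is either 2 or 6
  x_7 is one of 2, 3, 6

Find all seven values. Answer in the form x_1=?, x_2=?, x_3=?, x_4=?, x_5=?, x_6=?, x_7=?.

x_5's domain is down to {2}, so x_5 = 2. Strike 2 from x_4, x_6, x_7.
That leaves x_6 = 6. Strike 6 from x_2, x_3, x_4, x_7.
That leaves x_7 = 3. So x_2 can't be 3.
x_2 must be 1 (only option left). Remove 1 from x_1.
That leaves x_4 = 5.
x_1 must be 4 (only option left). Remove 4 from x_3.
x_3 has just one choice, so x_3 = 7.

x_1=4, x_2=1, x_3=7, x_4=5, x_5=2, x_6=6, x_7=3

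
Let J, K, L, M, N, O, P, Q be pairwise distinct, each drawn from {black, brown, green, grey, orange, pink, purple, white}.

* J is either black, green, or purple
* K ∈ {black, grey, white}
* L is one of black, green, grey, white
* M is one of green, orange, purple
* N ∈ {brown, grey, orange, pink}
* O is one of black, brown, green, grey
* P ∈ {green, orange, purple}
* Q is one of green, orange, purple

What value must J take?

Among the 8 variables, pink fits only N (and all 8 values in {black, brown, green, grey, orange, pink, purple, white} must be used), so N = pink.
Among the 7 still-open variables, brown fits only O (and all 7 values in {black, brown, green, grey, orange, purple, white} must be used), so O = brown.
M, P, Q share exactly the 3 values {green, orange, purple}; by pigeonhole those values go to them, so strike green, orange, purple from J, L.
So J = black.

black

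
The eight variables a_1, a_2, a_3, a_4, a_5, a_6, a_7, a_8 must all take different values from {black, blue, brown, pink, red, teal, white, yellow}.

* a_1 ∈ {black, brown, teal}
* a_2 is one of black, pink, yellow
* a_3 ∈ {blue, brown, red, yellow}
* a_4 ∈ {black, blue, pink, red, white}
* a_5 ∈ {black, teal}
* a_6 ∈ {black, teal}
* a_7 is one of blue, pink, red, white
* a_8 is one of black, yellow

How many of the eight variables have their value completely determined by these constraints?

The 2 variables a_5 and a_6 are confined to {black, teal}, which locks those values in; drop them from a_1, a_2, a_4, a_8.
a_1's domain is down to {brown}, so a_1 = brown. Eliminate brown elsewhere: a_3.
a_8 must be yellow (only option left). Remove yellow from a_2, a_3.
a_2's domain is down to {pink}, so a_2 = pink. Strike pink from a_4, a_7.
Determined: a_1=brown, a_2=pink, a_8=yellow. The other variables each still have more than one consistent value. That makes 3.

3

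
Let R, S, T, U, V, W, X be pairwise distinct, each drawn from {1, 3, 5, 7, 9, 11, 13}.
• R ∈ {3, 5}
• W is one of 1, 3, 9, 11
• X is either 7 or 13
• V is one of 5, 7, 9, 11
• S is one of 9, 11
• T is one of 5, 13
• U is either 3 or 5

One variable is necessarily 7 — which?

The 7 variables together cover exactly {1, 3, 5, 7, 9, 11, 13} — 7 values for 7 variables — and 1 appears only in W's list, so W = 1.
R and U share exactly the 2 values {3, 5}; by pigeonhole those values go to them, so strike 3, 5 from T, V.
T's domain is down to {13}, so T = 13. Strike 13 from X.
So 7 goes to X.

X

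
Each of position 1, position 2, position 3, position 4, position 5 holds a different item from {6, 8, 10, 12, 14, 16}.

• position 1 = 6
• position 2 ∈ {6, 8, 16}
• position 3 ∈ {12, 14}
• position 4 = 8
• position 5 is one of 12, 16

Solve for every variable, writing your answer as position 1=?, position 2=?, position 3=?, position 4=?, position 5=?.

position 1=6, position 2=16, position 3=14, position 4=8, position 5=12

position 1 has just one choice, so position 1 = 6. Eliminate 6 elsewhere: position 2.
position 4's domain is down to {8}, so position 4 = 8. Strike 8 from position 2.
position 2 must be 16 (only option left). Eliminate 16 elsewhere: position 5.
position 5 has just one choice, so position 5 = 12. Remove 12 from position 3.
position 3's domain is down to {14}, so position 3 = 14.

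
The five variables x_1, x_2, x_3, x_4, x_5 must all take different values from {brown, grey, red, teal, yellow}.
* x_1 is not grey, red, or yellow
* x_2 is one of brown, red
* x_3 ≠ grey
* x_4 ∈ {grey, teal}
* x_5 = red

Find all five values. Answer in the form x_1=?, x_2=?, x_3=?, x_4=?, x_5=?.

x_1=teal, x_2=brown, x_3=yellow, x_4=grey, x_5=red

x_5 must be red (only option left). Remove red from x_2, x_3.
x_2's domain is down to {brown}, so x_2 = brown. So x_1, x_3 can't be brown.
x_1's domain is down to {teal}, so x_1 = teal. So x_3, x_4 can't be teal.
x_3 has just one choice, so x_3 = yellow.
x_4 has just one choice, so x_4 = grey.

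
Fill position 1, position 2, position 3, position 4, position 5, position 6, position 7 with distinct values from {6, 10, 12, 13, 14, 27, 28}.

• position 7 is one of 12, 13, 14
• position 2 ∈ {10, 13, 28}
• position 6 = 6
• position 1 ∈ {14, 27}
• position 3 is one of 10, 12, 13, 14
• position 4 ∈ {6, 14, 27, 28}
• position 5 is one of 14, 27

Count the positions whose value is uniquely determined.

position 6 has just one choice, so position 6 = 6. Strike 6 from position 4.
position 1 and position 5 share exactly the 2 values {14, 27}; by pigeonhole those values go to them, so strike 14, 27 from position 3, position 4, position 7.
position 4 has just one choice, so position 4 = 28. So position 2 can't be 28.
Determined: position 4=28, position 6=6. The other positions each still have more than one consistent value. That makes 2.

2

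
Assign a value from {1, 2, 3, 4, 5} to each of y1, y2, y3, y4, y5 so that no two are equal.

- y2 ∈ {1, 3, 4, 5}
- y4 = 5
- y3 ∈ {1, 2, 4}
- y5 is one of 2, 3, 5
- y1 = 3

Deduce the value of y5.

y1's domain is down to {3}, so y1 = 3. So y2, y5 can't be 3.
That leaves y4 = 5. Strike 5 from y2, y5.
So y5 = 2.

2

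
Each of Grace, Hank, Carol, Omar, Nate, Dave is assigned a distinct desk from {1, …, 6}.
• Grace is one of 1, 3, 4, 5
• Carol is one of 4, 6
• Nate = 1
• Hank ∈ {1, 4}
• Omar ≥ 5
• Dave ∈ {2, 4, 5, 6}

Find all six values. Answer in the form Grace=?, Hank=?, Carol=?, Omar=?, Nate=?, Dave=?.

Grace=3, Hank=4, Carol=6, Omar=5, Nate=1, Dave=2

Nate's domain is down to {1}, so Nate = 1. Strike 1 from Grace, Hank.
Hank's domain is down to {4}, so Hank = 4. Strike 4 from Grace, Carol, Dave.
Carol must be 6 (only option left). Strike 6 from Omar, Dave.
Omar has just one choice, so Omar = 5. Strike 5 from Grace, Dave.
Dave has just one choice, so Dave = 2.
Grace's domain is down to {3}, so Grace = 3.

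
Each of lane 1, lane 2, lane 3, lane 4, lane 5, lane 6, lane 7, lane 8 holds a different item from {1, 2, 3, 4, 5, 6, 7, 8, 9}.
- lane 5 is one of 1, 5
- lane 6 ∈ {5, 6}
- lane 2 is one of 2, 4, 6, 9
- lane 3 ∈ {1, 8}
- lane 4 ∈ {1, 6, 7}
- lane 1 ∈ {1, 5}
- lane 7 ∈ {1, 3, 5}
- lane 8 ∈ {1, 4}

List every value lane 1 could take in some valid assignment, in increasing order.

The 2 variables lane 1 and lane 5 are confined to {1, 5}, which locks those values in; drop them from lane 3, lane 4, lane 6, lane 7, lane 8.
That leaves lane 3 = 8.
lane 6 must be 6 (only option left). Eliminate 6 elsewhere: lane 2, lane 4.
lane 7's domain is down to {3}, so lane 7 = 3.
lane 8's domain is down to {4}, so lane 8 = 4. So lane 2 can't be 4.
lane 4 must be 7 (only option left).
No further eliminations apply; lane 1 can still be any of 1, 5.

1, 5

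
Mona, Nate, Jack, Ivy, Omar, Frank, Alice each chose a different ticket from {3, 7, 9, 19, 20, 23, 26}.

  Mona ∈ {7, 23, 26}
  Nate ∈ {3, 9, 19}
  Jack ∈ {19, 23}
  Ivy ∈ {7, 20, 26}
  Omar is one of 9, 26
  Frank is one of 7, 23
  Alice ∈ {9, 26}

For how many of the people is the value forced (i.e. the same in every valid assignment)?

Among the 7 variables, 3 fits only Nate (and all 7 values in {3, 7, 9, 19, 20, 23, 26} must be used), so Nate = 3.
The 6 still-open variables draw from only 6 values {7, 9, 19, 20, 23, 26}, so each is used; only Jack can be 19, hence Jack = 19.
The 5 still-open variables together cover exactly {7, 9, 20, 23, 26} — 5 values for 5 variables — and 20 appears only in Ivy's list, so Ivy = 20.
Omar and Alice between them cover only {9, 26} — a naked pair. Remove those values from Mona.
Determined: Nate=3, Jack=19, Ivy=20. The other people each still have more than one consistent value. That makes 3.

3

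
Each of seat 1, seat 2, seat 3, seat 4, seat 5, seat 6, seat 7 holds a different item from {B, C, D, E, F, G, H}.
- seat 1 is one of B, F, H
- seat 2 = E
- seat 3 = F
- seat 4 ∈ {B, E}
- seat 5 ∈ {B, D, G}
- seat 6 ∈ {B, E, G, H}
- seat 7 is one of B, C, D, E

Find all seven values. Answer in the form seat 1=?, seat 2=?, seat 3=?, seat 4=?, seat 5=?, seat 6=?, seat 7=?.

seat 2's domain is down to {E}, so seat 2 = E. So seat 4, seat 6, seat 7 can't be E.
That leaves seat 3 = F. So seat 1 can't be F.
seat 4's domain is down to {B}, so seat 4 = B. So seat 1, seat 5, seat 6, seat 7 can't be B.
seat 1's domain is down to {H}, so seat 1 = H. Remove H from seat 6.
seat 6 has just one choice, so seat 6 = G. So seat 5 can't be G.
That leaves seat 5 = D. Remove D from seat 7.
seat 7's domain is down to {C}, so seat 7 = C.

seat 1=H, seat 2=E, seat 3=F, seat 4=B, seat 5=D, seat 6=G, seat 7=C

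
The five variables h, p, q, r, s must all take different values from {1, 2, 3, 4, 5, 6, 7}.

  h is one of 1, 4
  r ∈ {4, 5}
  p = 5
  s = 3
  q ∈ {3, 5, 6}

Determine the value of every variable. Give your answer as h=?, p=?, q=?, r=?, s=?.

h=1, p=5, q=6, r=4, s=3

p must be 5 (only option left). Eliminate 5 elsewhere: q, r.
That leaves r = 4. Strike 4 from h.
s's domain is down to {3}, so s = 3. Strike 3 from q.
h has just one choice, so h = 1.
q's domain is down to {6}, so q = 6.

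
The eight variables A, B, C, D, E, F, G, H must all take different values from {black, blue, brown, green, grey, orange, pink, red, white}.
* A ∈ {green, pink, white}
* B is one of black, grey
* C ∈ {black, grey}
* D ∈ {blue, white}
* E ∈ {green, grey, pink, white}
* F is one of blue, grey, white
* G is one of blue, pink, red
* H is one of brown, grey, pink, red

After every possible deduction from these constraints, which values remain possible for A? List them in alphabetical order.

Among the 8 variables, brown fits only H (and all 8 values in {black, blue, brown, green, grey, pink, red, white} must be used), so H = brown.
Among the 7 still-open variables, red fits only G (and all 7 values in {black, blue, green, grey, pink, red, white} must be used), so G = red.
B and C between them cover only {black, grey} — a naked pair. Remove those values from E, F.
The 2 variables D and F are confined to {blue, white}, which locks those values in; drop them from A, E.
No further eliminations apply; A can still be any of green, pink.

green, pink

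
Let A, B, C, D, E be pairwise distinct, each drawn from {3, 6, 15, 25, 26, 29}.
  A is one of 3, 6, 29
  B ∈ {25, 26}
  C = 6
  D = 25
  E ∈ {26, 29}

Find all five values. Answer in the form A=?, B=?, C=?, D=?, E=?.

A=3, B=26, C=6, D=25, E=29

C has just one choice, so C = 6. Eliminate 6 elsewhere: A.
That leaves D = 25. Remove 25 from B.
B's domain is down to {26}, so B = 26. Eliminate 26 elsewhere: E.
E has just one choice, so E = 29. So A can't be 29.
A must be 3 (only option left).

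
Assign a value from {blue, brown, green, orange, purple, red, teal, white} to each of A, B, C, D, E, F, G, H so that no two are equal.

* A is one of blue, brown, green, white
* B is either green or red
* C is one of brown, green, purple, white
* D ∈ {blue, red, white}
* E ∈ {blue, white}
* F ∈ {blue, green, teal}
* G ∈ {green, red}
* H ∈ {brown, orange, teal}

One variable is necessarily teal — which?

F

The 8 variables together cover exactly {blue, brown, green, orange, purple, red, teal, white} — 8 values for 8 variables — and orange appears only in H's list, so H = orange.
The 7 still-open variables draw from only 7 values {blue, brown, green, purple, red, teal, white}, so each is used; only C can be purple, hence C = purple.
The 6 still-open variables together cover exactly {blue, brown, green, red, teal, white} — 6 values for 6 variables — and brown appears only in A's list, so A = brown.
The 5 still-open variables draw from only 5 values {blue, green, red, teal, white}, so each is used; only F can be teal, hence F = teal.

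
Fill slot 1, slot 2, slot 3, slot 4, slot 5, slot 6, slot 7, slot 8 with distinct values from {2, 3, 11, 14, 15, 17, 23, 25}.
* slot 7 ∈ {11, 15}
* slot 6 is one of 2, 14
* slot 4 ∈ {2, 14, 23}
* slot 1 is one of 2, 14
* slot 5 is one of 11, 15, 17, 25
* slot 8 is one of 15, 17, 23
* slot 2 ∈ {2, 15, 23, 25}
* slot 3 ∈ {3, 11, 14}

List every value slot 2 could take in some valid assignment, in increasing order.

15, 25

Among the 8 variables, 3 fits only slot 3 (and all 8 values in {2, 3, 11, 14, 15, 17, 23, 25} must be used), so slot 3 = 3.
slot 1 and slot 6 between them cover only {2, 14} — a naked pair. Remove those values from slot 2, slot 4.
slot 4 must be 23 (only option left). Eliminate 23 elsewhere: slot 2, slot 8.
No further eliminations apply; slot 2 can still be any of 15, 25.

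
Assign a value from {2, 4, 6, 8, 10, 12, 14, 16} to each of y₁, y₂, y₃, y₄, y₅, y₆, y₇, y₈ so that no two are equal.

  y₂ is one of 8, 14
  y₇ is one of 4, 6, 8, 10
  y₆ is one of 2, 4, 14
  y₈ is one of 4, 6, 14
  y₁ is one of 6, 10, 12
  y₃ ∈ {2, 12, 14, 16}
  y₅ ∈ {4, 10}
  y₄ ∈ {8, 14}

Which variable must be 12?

Among the 8 variables, 16 fits only y₃ (and all 8 values in {2, 4, 6, 8, 10, 12, 14, 16} must be used), so y₃ = 16.
The 7 still-open variables together cover exactly {2, 4, 6, 8, 10, 12, 14} — 7 values for 7 variables — and 2 appears only in y₆'s list, so y₆ = 2.
The 6 still-open variables together cover exactly {4, 6, 8, 10, 12, 14} — 6 values for 6 variables — and 12 appears only in y₁'s list, so y₁ = 12.

y₁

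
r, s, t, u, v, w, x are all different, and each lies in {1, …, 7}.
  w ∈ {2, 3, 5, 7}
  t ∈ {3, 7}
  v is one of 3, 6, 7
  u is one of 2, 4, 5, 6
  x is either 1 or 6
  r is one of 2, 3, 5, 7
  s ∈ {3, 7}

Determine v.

Among the 7 variables, 1 fits only x (and all 7 values in {1, 2, 3, 4, 5, 6, 7} must be used), so x = 1.
Among the 6 still-open variables, 4 fits only u (and all 6 values in {2, 3, 4, 5, 6, 7} must be used), so u = 4.
The 5 still-open variables draw from only 5 values {2, 3, 5, 6, 7}, so each is used; only v can be 6, hence v = 6.

6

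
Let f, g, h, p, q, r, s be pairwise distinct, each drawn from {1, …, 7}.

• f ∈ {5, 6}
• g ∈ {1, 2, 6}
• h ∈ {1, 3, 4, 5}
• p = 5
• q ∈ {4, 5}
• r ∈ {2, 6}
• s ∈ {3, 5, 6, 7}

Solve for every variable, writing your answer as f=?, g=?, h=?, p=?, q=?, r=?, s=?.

p's domain is down to {5}, so p = 5. Strike 5 from f, h, q, s.
That leaves q = 4. Strike 4 from h.
f's domain is down to {6}, so f = 6. Eliminate 6 elsewhere: g, r, s.
r's domain is down to {2}, so r = 2. Remove 2 from g.
That leaves g = 1. Remove 1 from h.
h has just one choice, so h = 3. Strike 3 from s.
s's domain is down to {7}, so s = 7.

f=6, g=1, h=3, p=5, q=4, r=2, s=7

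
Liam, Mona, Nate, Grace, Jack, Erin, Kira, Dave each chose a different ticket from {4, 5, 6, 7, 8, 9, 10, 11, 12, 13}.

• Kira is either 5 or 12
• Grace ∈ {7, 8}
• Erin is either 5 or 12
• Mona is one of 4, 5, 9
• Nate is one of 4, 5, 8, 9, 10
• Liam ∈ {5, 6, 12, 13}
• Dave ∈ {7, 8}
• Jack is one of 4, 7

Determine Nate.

10

The 2 variables Grace and Dave are confined to {7, 8}, which locks those values in; drop them from Nate, Jack.
Jack must be 4 (only option left). Strike 4 from Mona, Nate.
Erin and Kira share exactly the 2 values {5, 12}; by pigeonhole those values go to them, so strike 5, 12 from Liam, Mona, Nate.
That leaves Mona = 9. Eliminate 9 elsewhere: Nate.
So Nate = 10.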